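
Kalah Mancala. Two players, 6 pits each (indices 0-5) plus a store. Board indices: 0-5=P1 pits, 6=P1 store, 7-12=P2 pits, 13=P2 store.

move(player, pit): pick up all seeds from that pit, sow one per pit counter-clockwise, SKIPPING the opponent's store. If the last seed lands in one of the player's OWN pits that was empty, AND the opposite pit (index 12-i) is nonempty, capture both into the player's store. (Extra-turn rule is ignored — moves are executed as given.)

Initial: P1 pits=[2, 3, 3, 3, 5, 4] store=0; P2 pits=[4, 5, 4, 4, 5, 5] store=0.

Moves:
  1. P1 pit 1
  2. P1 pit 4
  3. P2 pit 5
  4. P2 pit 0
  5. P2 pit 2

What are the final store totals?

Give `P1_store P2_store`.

Move 1: P1 pit1 -> P1=[2,0,4,4,6,4](0) P2=[4,5,4,4,5,5](0)
Move 2: P1 pit4 -> P1=[2,0,4,4,0,5](1) P2=[5,6,5,5,5,5](0)
Move 3: P2 pit5 -> P1=[3,1,5,5,0,5](1) P2=[5,6,5,5,5,0](1)
Move 4: P2 pit0 -> P1=[0,1,5,5,0,5](1) P2=[0,7,6,6,6,0](5)
Move 5: P2 pit2 -> P1=[1,2,5,5,0,5](1) P2=[0,7,0,7,7,1](6)

Answer: 1 6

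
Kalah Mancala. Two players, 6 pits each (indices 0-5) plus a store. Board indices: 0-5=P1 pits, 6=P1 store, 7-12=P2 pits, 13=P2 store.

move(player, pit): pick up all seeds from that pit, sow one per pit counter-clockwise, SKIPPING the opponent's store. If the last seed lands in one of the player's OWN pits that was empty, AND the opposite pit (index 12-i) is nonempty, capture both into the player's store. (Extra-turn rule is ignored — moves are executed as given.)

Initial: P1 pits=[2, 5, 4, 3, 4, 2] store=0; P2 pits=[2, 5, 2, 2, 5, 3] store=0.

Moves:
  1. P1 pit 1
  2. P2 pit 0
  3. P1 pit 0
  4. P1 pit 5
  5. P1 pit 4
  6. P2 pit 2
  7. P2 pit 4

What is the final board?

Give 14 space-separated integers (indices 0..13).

Answer: 1 2 7 5 0 1 3 2 8 0 3 0 5 2

Derivation:
Move 1: P1 pit1 -> P1=[2,0,5,4,5,3](1) P2=[2,5,2,2,5,3](0)
Move 2: P2 pit0 -> P1=[2,0,5,4,5,3](1) P2=[0,6,3,2,5,3](0)
Move 3: P1 pit0 -> P1=[0,1,6,4,5,3](1) P2=[0,6,3,2,5,3](0)
Move 4: P1 pit5 -> P1=[0,1,6,4,5,0](2) P2=[1,7,3,2,5,3](0)
Move 5: P1 pit4 -> P1=[0,1,6,4,0,1](3) P2=[2,8,4,2,5,3](0)
Move 6: P2 pit2 -> P1=[0,1,6,4,0,1](3) P2=[2,8,0,3,6,4](1)
Move 7: P2 pit4 -> P1=[1,2,7,5,0,1](3) P2=[2,8,0,3,0,5](2)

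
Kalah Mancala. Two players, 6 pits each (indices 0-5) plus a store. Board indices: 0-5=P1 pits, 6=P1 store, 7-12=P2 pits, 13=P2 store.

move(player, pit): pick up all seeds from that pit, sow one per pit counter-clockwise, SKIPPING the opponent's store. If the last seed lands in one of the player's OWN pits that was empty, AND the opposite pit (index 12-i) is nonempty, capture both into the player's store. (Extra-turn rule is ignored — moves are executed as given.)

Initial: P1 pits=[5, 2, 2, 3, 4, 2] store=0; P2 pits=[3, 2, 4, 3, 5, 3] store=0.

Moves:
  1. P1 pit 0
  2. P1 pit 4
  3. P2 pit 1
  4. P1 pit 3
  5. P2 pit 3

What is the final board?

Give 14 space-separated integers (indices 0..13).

Move 1: P1 pit0 -> P1=[0,3,3,4,5,3](0) P2=[3,2,4,3,5,3](0)
Move 2: P1 pit4 -> P1=[0,3,3,4,0,4](1) P2=[4,3,5,3,5,3](0)
Move 3: P2 pit1 -> P1=[0,3,3,4,0,4](1) P2=[4,0,6,4,6,3](0)
Move 4: P1 pit3 -> P1=[0,3,3,0,1,5](2) P2=[5,0,6,4,6,3](0)
Move 5: P2 pit3 -> P1=[1,3,3,0,1,5](2) P2=[5,0,6,0,7,4](1)

Answer: 1 3 3 0 1 5 2 5 0 6 0 7 4 1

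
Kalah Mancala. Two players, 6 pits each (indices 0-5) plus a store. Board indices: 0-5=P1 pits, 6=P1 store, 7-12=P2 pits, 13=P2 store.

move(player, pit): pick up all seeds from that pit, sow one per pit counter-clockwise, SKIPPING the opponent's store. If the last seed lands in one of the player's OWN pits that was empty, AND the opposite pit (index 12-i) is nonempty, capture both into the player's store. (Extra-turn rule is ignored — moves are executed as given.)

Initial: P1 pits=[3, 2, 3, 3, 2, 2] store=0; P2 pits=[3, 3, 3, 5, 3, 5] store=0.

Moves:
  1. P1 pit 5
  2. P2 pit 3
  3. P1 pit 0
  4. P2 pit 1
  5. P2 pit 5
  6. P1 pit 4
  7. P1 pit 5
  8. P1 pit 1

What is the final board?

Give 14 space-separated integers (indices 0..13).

Answer: 1 0 6 6 1 1 4 5 1 4 1 5 0 2

Derivation:
Move 1: P1 pit5 -> P1=[3,2,3,3,2,0](1) P2=[4,3,3,5,3,5](0)
Move 2: P2 pit3 -> P1=[4,3,3,3,2,0](1) P2=[4,3,3,0,4,6](1)
Move 3: P1 pit0 -> P1=[0,4,4,4,3,0](1) P2=[4,3,3,0,4,6](1)
Move 4: P2 pit1 -> P1=[0,4,4,4,3,0](1) P2=[4,0,4,1,5,6](1)
Move 5: P2 pit5 -> P1=[1,5,5,5,4,0](1) P2=[4,0,4,1,5,0](2)
Move 6: P1 pit4 -> P1=[1,5,5,5,0,1](2) P2=[5,1,4,1,5,0](2)
Move 7: P1 pit5 -> P1=[1,5,5,5,0,0](3) P2=[5,1,4,1,5,0](2)
Move 8: P1 pit1 -> P1=[1,0,6,6,1,1](4) P2=[5,1,4,1,5,0](2)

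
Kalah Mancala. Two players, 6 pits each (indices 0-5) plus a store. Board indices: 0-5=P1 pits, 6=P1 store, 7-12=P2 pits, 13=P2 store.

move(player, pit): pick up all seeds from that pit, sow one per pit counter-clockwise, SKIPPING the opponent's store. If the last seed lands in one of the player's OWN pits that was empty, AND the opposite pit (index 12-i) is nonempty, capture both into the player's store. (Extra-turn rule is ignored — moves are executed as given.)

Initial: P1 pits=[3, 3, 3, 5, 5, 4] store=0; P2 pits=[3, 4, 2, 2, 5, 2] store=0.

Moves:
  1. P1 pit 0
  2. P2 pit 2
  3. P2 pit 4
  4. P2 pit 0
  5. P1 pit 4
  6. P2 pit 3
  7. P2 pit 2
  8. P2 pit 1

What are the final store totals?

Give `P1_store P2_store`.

Answer: 1 3

Derivation:
Move 1: P1 pit0 -> P1=[0,4,4,6,5,4](0) P2=[3,4,2,2,5,2](0)
Move 2: P2 pit2 -> P1=[0,4,4,6,5,4](0) P2=[3,4,0,3,6,2](0)
Move 3: P2 pit4 -> P1=[1,5,5,7,5,4](0) P2=[3,4,0,3,0,3](1)
Move 4: P2 pit0 -> P1=[1,5,5,7,5,4](0) P2=[0,5,1,4,0,3](1)
Move 5: P1 pit4 -> P1=[1,5,5,7,0,5](1) P2=[1,6,2,4,0,3](1)
Move 6: P2 pit3 -> P1=[2,5,5,7,0,5](1) P2=[1,6,2,0,1,4](2)
Move 7: P2 pit2 -> P1=[2,5,5,7,0,5](1) P2=[1,6,0,1,2,4](2)
Move 8: P2 pit1 -> P1=[3,5,5,7,0,5](1) P2=[1,0,1,2,3,5](3)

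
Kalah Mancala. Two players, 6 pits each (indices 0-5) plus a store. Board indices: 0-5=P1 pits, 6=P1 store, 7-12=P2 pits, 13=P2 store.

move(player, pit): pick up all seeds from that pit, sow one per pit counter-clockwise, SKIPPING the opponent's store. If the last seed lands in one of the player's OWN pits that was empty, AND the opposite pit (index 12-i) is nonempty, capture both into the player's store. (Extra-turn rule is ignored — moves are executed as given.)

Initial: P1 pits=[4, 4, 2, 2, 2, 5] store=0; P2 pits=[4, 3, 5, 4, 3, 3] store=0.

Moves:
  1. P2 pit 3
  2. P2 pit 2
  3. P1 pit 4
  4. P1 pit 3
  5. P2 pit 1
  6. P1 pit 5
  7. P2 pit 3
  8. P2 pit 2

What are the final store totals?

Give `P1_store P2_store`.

Move 1: P2 pit3 -> P1=[5,4,2,2,2,5](0) P2=[4,3,5,0,4,4](1)
Move 2: P2 pit2 -> P1=[6,4,2,2,2,5](0) P2=[4,3,0,1,5,5](2)
Move 3: P1 pit4 -> P1=[6,4,2,2,0,6](1) P2=[4,3,0,1,5,5](2)
Move 4: P1 pit3 -> P1=[6,4,2,0,1,7](1) P2=[4,3,0,1,5,5](2)
Move 5: P2 pit1 -> P1=[6,4,2,0,1,7](1) P2=[4,0,1,2,6,5](2)
Move 6: P1 pit5 -> P1=[6,4,2,0,1,0](2) P2=[5,1,2,3,7,6](2)
Move 7: P2 pit3 -> P1=[6,4,2,0,1,0](2) P2=[5,1,2,0,8,7](3)
Move 8: P2 pit2 -> P1=[6,4,2,0,1,0](2) P2=[5,1,0,1,9,7](3)

Answer: 2 3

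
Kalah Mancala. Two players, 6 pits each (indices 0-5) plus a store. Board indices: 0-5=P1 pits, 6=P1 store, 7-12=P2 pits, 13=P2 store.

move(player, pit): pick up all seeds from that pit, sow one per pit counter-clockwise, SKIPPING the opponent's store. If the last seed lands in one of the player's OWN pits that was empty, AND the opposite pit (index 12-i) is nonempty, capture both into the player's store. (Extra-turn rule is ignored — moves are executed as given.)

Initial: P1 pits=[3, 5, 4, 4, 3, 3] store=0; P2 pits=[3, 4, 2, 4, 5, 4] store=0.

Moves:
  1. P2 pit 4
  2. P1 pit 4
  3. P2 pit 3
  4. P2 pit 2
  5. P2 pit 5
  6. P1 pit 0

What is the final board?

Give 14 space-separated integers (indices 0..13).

Move 1: P2 pit4 -> P1=[4,6,5,4,3,3](0) P2=[3,4,2,4,0,5](1)
Move 2: P1 pit4 -> P1=[4,6,5,4,0,4](1) P2=[4,4,2,4,0,5](1)
Move 3: P2 pit3 -> P1=[5,6,5,4,0,4](1) P2=[4,4,2,0,1,6](2)
Move 4: P2 pit2 -> P1=[5,6,5,4,0,4](1) P2=[4,4,0,1,2,6](2)
Move 5: P2 pit5 -> P1=[6,7,6,5,1,4](1) P2=[4,4,0,1,2,0](3)
Move 6: P1 pit0 -> P1=[0,8,7,6,2,5](2) P2=[4,4,0,1,2,0](3)

Answer: 0 8 7 6 2 5 2 4 4 0 1 2 0 3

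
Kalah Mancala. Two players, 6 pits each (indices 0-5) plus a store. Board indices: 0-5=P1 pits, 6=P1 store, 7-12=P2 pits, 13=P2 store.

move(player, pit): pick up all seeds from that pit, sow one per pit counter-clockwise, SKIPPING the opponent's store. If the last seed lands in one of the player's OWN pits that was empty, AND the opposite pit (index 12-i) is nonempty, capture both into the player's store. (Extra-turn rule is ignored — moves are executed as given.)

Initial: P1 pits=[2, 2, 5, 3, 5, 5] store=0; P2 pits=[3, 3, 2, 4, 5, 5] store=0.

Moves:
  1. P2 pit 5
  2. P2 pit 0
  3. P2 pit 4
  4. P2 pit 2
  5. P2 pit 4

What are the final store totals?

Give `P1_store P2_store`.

Answer: 0 2

Derivation:
Move 1: P2 pit5 -> P1=[3,3,6,4,5,5](0) P2=[3,3,2,4,5,0](1)
Move 2: P2 pit0 -> P1=[3,3,6,4,5,5](0) P2=[0,4,3,5,5,0](1)
Move 3: P2 pit4 -> P1=[4,4,7,4,5,5](0) P2=[0,4,3,5,0,1](2)
Move 4: P2 pit2 -> P1=[4,4,7,4,5,5](0) P2=[0,4,0,6,1,2](2)
Move 5: P2 pit4 -> P1=[4,4,7,4,5,5](0) P2=[0,4,0,6,0,3](2)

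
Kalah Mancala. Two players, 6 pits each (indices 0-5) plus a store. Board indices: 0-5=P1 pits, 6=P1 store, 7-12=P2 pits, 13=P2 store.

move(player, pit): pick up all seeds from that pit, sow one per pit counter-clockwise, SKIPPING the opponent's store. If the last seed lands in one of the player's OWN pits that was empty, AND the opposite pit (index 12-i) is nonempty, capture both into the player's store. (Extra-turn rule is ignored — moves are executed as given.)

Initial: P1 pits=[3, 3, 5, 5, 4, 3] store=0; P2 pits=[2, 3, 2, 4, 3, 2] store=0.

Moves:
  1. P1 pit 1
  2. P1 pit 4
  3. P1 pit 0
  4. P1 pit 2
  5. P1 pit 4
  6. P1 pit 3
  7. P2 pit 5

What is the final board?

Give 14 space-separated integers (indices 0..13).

Answer: 1 1 0 0 1 7 3 5 6 5 5 4 0 1

Derivation:
Move 1: P1 pit1 -> P1=[3,0,6,6,5,3](0) P2=[2,3,2,4,3,2](0)
Move 2: P1 pit4 -> P1=[3,0,6,6,0,4](1) P2=[3,4,3,4,3,2](0)
Move 3: P1 pit0 -> P1=[0,1,7,7,0,4](1) P2=[3,4,3,4,3,2](0)
Move 4: P1 pit2 -> P1=[0,1,0,8,1,5](2) P2=[4,5,4,4,3,2](0)
Move 5: P1 pit4 -> P1=[0,1,0,8,0,6](2) P2=[4,5,4,4,3,2](0)
Move 6: P1 pit3 -> P1=[0,1,0,0,1,7](3) P2=[5,6,5,5,4,2](0)
Move 7: P2 pit5 -> P1=[1,1,0,0,1,7](3) P2=[5,6,5,5,4,0](1)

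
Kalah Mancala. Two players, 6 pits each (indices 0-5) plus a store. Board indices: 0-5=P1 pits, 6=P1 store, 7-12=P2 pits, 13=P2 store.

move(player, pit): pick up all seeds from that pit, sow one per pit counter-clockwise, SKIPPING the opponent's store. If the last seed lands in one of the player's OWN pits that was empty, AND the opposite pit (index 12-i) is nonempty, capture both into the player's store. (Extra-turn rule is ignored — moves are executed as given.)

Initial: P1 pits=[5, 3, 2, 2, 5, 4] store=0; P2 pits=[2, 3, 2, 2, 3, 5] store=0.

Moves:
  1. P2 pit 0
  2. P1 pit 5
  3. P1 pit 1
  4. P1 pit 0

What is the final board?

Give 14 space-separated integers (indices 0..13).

Move 1: P2 pit0 -> P1=[5,3,2,2,5,4](0) P2=[0,4,3,2,3,5](0)
Move 2: P1 pit5 -> P1=[5,3,2,2,5,0](1) P2=[1,5,4,2,3,5](0)
Move 3: P1 pit1 -> P1=[5,0,3,3,6,0](1) P2=[1,5,4,2,3,5](0)
Move 4: P1 pit0 -> P1=[0,1,4,4,7,0](3) P2=[0,5,4,2,3,5](0)

Answer: 0 1 4 4 7 0 3 0 5 4 2 3 5 0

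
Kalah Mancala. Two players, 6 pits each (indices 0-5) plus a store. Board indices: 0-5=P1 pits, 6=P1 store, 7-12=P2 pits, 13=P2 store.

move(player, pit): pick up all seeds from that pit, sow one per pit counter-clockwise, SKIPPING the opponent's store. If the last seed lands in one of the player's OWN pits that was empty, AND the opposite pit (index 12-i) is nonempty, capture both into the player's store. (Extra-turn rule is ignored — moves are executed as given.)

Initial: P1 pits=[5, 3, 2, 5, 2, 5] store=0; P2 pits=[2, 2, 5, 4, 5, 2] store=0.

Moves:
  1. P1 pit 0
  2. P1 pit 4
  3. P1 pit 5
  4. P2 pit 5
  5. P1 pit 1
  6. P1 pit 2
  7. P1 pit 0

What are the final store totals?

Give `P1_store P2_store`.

Answer: 11 1

Derivation:
Move 1: P1 pit0 -> P1=[0,4,3,6,3,6](0) P2=[2,2,5,4,5,2](0)
Move 2: P1 pit4 -> P1=[0,4,3,6,0,7](1) P2=[3,2,5,4,5,2](0)
Move 3: P1 pit5 -> P1=[0,4,3,6,0,0](2) P2=[4,3,6,5,6,3](0)
Move 4: P2 pit5 -> P1=[1,5,3,6,0,0](2) P2=[4,3,6,5,6,0](1)
Move 5: P1 pit1 -> P1=[1,0,4,7,1,1](3) P2=[4,3,6,5,6,0](1)
Move 6: P1 pit2 -> P1=[1,0,0,8,2,2](4) P2=[4,3,6,5,6,0](1)
Move 7: P1 pit0 -> P1=[0,0,0,8,2,2](11) P2=[4,3,6,5,0,0](1)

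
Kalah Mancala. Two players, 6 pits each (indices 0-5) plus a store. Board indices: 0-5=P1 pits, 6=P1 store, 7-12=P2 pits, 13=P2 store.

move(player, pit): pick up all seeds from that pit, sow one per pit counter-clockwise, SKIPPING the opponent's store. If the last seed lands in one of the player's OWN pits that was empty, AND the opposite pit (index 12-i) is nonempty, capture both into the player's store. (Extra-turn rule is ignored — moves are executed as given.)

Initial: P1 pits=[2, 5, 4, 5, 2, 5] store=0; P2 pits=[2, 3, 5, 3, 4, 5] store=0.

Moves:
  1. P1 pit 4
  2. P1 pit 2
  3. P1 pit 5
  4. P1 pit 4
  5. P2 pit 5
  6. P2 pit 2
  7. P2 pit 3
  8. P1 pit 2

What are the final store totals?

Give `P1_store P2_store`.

Move 1: P1 pit4 -> P1=[2,5,4,5,0,6](1) P2=[2,3,5,3,4,5](0)
Move 2: P1 pit2 -> P1=[2,5,0,6,1,7](2) P2=[2,3,5,3,4,5](0)
Move 3: P1 pit5 -> P1=[2,5,0,6,1,0](3) P2=[3,4,6,4,5,6](0)
Move 4: P1 pit4 -> P1=[2,5,0,6,0,0](7) P2=[0,4,6,4,5,6](0)
Move 5: P2 pit5 -> P1=[3,6,1,7,1,0](7) P2=[0,4,6,4,5,0](1)
Move 6: P2 pit2 -> P1=[4,7,1,7,1,0](7) P2=[0,4,0,5,6,1](2)
Move 7: P2 pit3 -> P1=[5,8,1,7,1,0](7) P2=[0,4,0,0,7,2](3)
Move 8: P1 pit2 -> P1=[5,8,0,8,1,0](7) P2=[0,4,0,0,7,2](3)

Answer: 7 3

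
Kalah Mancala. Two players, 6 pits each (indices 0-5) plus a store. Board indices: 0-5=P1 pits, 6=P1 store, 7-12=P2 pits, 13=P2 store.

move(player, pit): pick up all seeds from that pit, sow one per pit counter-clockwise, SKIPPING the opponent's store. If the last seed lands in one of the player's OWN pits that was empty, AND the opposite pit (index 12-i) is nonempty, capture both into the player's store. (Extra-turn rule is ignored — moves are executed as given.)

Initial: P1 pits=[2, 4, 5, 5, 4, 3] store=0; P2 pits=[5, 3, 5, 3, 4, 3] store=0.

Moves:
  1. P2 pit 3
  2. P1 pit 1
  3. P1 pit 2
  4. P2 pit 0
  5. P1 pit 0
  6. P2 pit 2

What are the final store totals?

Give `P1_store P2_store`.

Move 1: P2 pit3 -> P1=[2,4,5,5,4,3](0) P2=[5,3,5,0,5,4](1)
Move 2: P1 pit1 -> P1=[2,0,6,6,5,4](0) P2=[5,3,5,0,5,4](1)
Move 3: P1 pit2 -> P1=[2,0,0,7,6,5](1) P2=[6,4,5,0,5,4](1)
Move 4: P2 pit0 -> P1=[2,0,0,7,6,5](1) P2=[0,5,6,1,6,5](2)
Move 5: P1 pit0 -> P1=[0,1,0,7,6,5](3) P2=[0,5,6,0,6,5](2)
Move 6: P2 pit2 -> P1=[1,2,0,7,6,5](3) P2=[0,5,0,1,7,6](3)

Answer: 3 3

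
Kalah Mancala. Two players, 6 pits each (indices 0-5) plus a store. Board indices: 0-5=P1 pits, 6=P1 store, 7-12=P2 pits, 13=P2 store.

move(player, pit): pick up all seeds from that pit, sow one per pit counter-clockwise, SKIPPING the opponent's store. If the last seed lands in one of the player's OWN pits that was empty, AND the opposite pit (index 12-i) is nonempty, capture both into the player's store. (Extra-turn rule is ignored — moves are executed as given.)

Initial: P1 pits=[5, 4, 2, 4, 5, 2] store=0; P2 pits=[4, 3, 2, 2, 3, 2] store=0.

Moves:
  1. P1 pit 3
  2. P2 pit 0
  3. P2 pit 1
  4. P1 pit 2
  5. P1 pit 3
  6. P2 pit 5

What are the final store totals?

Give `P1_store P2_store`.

Move 1: P1 pit3 -> P1=[5,4,2,0,6,3](1) P2=[5,3,2,2,3,2](0)
Move 2: P2 pit0 -> P1=[5,4,2,0,6,3](1) P2=[0,4,3,3,4,3](0)
Move 3: P2 pit1 -> P1=[5,4,2,0,6,3](1) P2=[0,0,4,4,5,4](0)
Move 4: P1 pit2 -> P1=[5,4,0,1,7,3](1) P2=[0,0,4,4,5,4](0)
Move 5: P1 pit3 -> P1=[5,4,0,0,8,3](1) P2=[0,0,4,4,5,4](0)
Move 6: P2 pit5 -> P1=[6,5,1,0,8,3](1) P2=[0,0,4,4,5,0](1)

Answer: 1 1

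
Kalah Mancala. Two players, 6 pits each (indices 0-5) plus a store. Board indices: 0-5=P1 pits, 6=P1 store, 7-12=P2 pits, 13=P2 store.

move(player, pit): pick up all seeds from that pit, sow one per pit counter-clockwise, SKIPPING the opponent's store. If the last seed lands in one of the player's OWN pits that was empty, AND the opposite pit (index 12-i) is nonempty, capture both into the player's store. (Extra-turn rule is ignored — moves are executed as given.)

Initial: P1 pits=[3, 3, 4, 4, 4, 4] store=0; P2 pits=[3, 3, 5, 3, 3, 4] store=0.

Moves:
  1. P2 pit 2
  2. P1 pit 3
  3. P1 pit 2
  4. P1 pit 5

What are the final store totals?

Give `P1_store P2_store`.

Answer: 3 1

Derivation:
Move 1: P2 pit2 -> P1=[4,3,4,4,4,4](0) P2=[3,3,0,4,4,5](1)
Move 2: P1 pit3 -> P1=[4,3,4,0,5,5](1) P2=[4,3,0,4,4,5](1)
Move 3: P1 pit2 -> P1=[4,3,0,1,6,6](2) P2=[4,3,0,4,4,5](1)
Move 4: P1 pit5 -> P1=[4,3,0,1,6,0](3) P2=[5,4,1,5,5,5](1)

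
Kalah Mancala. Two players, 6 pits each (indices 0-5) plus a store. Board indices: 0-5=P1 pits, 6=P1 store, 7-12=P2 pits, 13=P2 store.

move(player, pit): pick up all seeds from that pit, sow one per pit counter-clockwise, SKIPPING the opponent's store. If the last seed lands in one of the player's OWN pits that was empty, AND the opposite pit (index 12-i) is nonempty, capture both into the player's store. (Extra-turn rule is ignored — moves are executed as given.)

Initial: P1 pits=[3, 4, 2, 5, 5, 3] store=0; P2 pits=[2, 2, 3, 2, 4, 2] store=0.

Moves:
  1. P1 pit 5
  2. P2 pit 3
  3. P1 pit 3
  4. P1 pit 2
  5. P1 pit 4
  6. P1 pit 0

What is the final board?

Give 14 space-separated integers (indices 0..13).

Answer: 0 5 1 2 0 2 3 5 5 4 1 6 3 0

Derivation:
Move 1: P1 pit5 -> P1=[3,4,2,5,5,0](1) P2=[3,3,3,2,4,2](0)
Move 2: P2 pit3 -> P1=[3,4,2,5,5,0](1) P2=[3,3,3,0,5,3](0)
Move 3: P1 pit3 -> P1=[3,4,2,0,6,1](2) P2=[4,4,3,0,5,3](0)
Move 4: P1 pit2 -> P1=[3,4,0,1,7,1](2) P2=[4,4,3,0,5,3](0)
Move 5: P1 pit4 -> P1=[3,4,0,1,0,2](3) P2=[5,5,4,1,6,3](0)
Move 6: P1 pit0 -> P1=[0,5,1,2,0,2](3) P2=[5,5,4,1,6,3](0)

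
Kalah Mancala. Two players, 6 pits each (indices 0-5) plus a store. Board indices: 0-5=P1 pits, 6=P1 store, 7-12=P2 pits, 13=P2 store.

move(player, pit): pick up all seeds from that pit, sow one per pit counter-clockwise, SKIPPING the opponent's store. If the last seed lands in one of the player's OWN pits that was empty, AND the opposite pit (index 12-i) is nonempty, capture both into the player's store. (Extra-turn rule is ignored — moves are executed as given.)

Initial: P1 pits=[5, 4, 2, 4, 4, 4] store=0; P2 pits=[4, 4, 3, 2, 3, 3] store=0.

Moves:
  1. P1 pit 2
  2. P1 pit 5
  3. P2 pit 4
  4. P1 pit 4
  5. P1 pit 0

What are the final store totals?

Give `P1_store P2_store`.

Move 1: P1 pit2 -> P1=[5,4,0,5,5,4](0) P2=[4,4,3,2,3,3](0)
Move 2: P1 pit5 -> P1=[5,4,0,5,5,0](1) P2=[5,5,4,2,3,3](0)
Move 3: P2 pit4 -> P1=[6,4,0,5,5,0](1) P2=[5,5,4,2,0,4](1)
Move 4: P1 pit4 -> P1=[6,4,0,5,0,1](2) P2=[6,6,5,2,0,4](1)
Move 5: P1 pit0 -> P1=[0,5,1,6,1,2](3) P2=[6,6,5,2,0,4](1)

Answer: 3 1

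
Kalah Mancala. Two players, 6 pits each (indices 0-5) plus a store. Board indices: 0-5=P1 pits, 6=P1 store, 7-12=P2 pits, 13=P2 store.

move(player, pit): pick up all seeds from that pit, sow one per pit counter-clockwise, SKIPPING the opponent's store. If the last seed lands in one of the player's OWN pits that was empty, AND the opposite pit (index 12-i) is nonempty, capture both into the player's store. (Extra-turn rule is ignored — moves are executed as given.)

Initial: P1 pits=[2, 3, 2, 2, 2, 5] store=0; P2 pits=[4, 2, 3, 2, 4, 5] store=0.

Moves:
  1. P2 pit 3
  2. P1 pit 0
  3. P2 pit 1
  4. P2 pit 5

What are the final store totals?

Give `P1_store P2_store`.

Move 1: P2 pit3 -> P1=[2,3,2,2,2,5](0) P2=[4,2,3,0,5,6](0)
Move 2: P1 pit0 -> P1=[0,4,3,2,2,5](0) P2=[4,2,3,0,5,6](0)
Move 3: P2 pit1 -> P1=[0,4,0,2,2,5](0) P2=[4,0,4,0,5,6](4)
Move 4: P2 pit5 -> P1=[1,5,1,3,3,5](0) P2=[4,0,4,0,5,0](5)

Answer: 0 5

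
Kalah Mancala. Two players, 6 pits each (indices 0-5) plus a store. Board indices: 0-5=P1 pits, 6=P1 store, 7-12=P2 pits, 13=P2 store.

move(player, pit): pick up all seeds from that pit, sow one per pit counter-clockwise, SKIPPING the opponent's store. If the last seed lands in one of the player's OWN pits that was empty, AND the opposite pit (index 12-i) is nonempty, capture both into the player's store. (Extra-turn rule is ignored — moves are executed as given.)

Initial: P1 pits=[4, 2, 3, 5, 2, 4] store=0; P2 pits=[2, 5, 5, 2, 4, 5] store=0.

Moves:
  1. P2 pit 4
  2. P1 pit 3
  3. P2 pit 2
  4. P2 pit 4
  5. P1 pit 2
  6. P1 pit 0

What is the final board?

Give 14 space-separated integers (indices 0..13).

Move 1: P2 pit4 -> P1=[5,3,3,5,2,4](0) P2=[2,5,5,2,0,6](1)
Move 2: P1 pit3 -> P1=[5,3,3,0,3,5](1) P2=[3,6,5,2,0,6](1)
Move 3: P2 pit2 -> P1=[6,3,3,0,3,5](1) P2=[3,6,0,3,1,7](2)
Move 4: P2 pit4 -> P1=[6,3,3,0,3,5](1) P2=[3,6,0,3,0,8](2)
Move 5: P1 pit2 -> P1=[6,3,0,1,4,6](1) P2=[3,6,0,3,0,8](2)
Move 6: P1 pit0 -> P1=[0,4,1,2,5,7](2) P2=[3,6,0,3,0,8](2)

Answer: 0 4 1 2 5 7 2 3 6 0 3 0 8 2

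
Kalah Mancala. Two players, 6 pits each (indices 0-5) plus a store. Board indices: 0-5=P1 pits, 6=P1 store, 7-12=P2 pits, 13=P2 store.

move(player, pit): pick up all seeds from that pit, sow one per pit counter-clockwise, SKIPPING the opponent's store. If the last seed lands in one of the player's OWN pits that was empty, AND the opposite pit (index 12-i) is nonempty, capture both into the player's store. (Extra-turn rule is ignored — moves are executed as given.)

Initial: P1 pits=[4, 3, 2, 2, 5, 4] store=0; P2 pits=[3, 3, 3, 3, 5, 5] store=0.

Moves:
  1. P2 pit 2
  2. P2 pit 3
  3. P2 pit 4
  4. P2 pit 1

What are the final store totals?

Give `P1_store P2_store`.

Answer: 0 7

Derivation:
Move 1: P2 pit2 -> P1=[4,3,2,2,5,4](0) P2=[3,3,0,4,6,6](0)
Move 2: P2 pit3 -> P1=[5,3,2,2,5,4](0) P2=[3,3,0,0,7,7](1)
Move 3: P2 pit4 -> P1=[6,4,3,3,6,4](0) P2=[3,3,0,0,0,8](2)
Move 4: P2 pit1 -> P1=[6,0,3,3,6,4](0) P2=[3,0,1,1,0,8](7)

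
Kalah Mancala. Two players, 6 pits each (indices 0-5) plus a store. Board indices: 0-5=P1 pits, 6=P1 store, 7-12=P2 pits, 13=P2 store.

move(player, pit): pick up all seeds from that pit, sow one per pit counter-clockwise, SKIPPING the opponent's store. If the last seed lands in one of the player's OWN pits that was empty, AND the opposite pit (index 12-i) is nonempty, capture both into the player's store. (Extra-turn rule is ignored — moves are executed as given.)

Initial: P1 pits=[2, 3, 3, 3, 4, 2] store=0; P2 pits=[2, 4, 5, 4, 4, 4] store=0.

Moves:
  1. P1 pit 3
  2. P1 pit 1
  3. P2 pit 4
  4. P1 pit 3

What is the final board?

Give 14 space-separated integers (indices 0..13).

Answer: 3 1 4 0 7 3 1 2 4 5 4 0 5 1

Derivation:
Move 1: P1 pit3 -> P1=[2,3,3,0,5,3](1) P2=[2,4,5,4,4,4](0)
Move 2: P1 pit1 -> P1=[2,0,4,1,6,3](1) P2=[2,4,5,4,4,4](0)
Move 3: P2 pit4 -> P1=[3,1,4,1,6,3](1) P2=[2,4,5,4,0,5](1)
Move 4: P1 pit3 -> P1=[3,1,4,0,7,3](1) P2=[2,4,5,4,0,5](1)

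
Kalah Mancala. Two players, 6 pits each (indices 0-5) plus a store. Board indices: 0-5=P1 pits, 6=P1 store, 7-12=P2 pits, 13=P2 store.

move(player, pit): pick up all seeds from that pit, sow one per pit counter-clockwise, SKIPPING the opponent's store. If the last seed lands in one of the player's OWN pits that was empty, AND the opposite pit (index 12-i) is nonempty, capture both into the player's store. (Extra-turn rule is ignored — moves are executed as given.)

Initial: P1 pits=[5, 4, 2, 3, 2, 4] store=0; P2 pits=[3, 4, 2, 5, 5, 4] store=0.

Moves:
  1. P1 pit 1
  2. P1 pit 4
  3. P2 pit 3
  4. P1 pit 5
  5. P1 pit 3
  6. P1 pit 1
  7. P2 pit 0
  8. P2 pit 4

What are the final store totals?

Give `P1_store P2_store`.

Answer: 3 3

Derivation:
Move 1: P1 pit1 -> P1=[5,0,3,4,3,5](0) P2=[3,4,2,5,5,4](0)
Move 2: P1 pit4 -> P1=[5,0,3,4,0,6](1) P2=[4,4,2,5,5,4](0)
Move 3: P2 pit3 -> P1=[6,1,3,4,0,6](1) P2=[4,4,2,0,6,5](1)
Move 4: P1 pit5 -> P1=[6,1,3,4,0,0](2) P2=[5,5,3,1,7,5](1)
Move 5: P1 pit3 -> P1=[6,1,3,0,1,1](3) P2=[6,5,3,1,7,5](1)
Move 6: P1 pit1 -> P1=[6,0,4,0,1,1](3) P2=[6,5,3,1,7,5](1)
Move 7: P2 pit0 -> P1=[6,0,4,0,1,1](3) P2=[0,6,4,2,8,6](2)
Move 8: P2 pit4 -> P1=[7,1,5,1,2,2](3) P2=[0,6,4,2,0,7](3)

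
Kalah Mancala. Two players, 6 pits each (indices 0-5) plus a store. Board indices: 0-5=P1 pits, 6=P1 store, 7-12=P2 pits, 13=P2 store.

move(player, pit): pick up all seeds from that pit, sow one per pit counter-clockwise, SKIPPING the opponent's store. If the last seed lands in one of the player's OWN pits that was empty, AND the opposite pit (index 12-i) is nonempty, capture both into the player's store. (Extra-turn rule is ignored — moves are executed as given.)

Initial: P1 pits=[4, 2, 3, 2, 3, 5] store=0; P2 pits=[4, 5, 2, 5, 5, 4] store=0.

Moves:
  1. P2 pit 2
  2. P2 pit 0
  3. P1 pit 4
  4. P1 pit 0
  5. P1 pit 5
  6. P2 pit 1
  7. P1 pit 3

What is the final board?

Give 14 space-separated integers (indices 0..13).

Answer: 0 3 4 0 1 1 10 2 0 3 8 8 4 0

Derivation:
Move 1: P2 pit2 -> P1=[4,2,3,2,3,5](0) P2=[4,5,0,6,6,4](0)
Move 2: P2 pit0 -> P1=[4,2,3,2,3,5](0) P2=[0,6,1,7,7,4](0)
Move 3: P1 pit4 -> P1=[4,2,3,2,0,6](1) P2=[1,6,1,7,7,4](0)
Move 4: P1 pit0 -> P1=[0,3,4,3,0,6](8) P2=[1,0,1,7,7,4](0)
Move 5: P1 pit5 -> P1=[0,3,4,3,0,0](9) P2=[2,1,2,8,8,4](0)
Move 6: P2 pit1 -> P1=[0,3,4,3,0,0](9) P2=[2,0,3,8,8,4](0)
Move 7: P1 pit3 -> P1=[0,3,4,0,1,1](10) P2=[2,0,3,8,8,4](0)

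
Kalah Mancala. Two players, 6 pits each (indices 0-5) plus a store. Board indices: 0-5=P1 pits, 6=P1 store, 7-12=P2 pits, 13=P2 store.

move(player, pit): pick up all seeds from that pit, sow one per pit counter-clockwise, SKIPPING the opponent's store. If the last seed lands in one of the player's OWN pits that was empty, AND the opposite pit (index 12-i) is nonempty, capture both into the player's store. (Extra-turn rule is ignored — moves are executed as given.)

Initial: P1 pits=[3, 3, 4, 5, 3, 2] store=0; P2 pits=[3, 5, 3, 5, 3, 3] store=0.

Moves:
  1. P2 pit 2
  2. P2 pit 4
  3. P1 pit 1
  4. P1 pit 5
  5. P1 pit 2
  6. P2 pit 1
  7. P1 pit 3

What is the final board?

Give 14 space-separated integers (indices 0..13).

Move 1: P2 pit2 -> P1=[3,3,4,5,3,2](0) P2=[3,5,0,6,4,4](0)
Move 2: P2 pit4 -> P1=[4,4,4,5,3,2](0) P2=[3,5,0,6,0,5](1)
Move 3: P1 pit1 -> P1=[4,0,5,6,4,3](0) P2=[3,5,0,6,0,5](1)
Move 4: P1 pit5 -> P1=[4,0,5,6,4,0](1) P2=[4,6,0,6,0,5](1)
Move 5: P1 pit2 -> P1=[4,0,0,7,5,1](2) P2=[5,6,0,6,0,5](1)
Move 6: P2 pit1 -> P1=[5,0,0,7,5,1](2) P2=[5,0,1,7,1,6](2)
Move 7: P1 pit3 -> P1=[5,0,0,0,6,2](3) P2=[6,1,2,8,1,6](2)

Answer: 5 0 0 0 6 2 3 6 1 2 8 1 6 2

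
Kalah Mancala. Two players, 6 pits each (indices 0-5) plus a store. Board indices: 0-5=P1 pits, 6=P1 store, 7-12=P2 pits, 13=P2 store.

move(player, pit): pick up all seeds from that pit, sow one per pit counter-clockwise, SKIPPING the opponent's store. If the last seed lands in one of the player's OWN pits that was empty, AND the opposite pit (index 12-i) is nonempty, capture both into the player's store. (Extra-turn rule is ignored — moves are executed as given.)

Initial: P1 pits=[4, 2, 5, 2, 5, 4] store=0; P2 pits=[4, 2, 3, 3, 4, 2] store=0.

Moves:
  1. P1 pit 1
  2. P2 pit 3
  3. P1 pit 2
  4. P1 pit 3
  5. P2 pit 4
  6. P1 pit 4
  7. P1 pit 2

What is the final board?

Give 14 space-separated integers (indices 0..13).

Answer: 5 1 0 0 0 7 8 7 4 0 1 1 4 2

Derivation:
Move 1: P1 pit1 -> P1=[4,0,6,3,5,4](0) P2=[4,2,3,3,4,2](0)
Move 2: P2 pit3 -> P1=[4,0,6,3,5,4](0) P2=[4,2,3,0,5,3](1)
Move 3: P1 pit2 -> P1=[4,0,0,4,6,5](1) P2=[5,3,3,0,5,3](1)
Move 4: P1 pit3 -> P1=[4,0,0,0,7,6](2) P2=[6,3,3,0,5,3](1)
Move 5: P2 pit4 -> P1=[5,1,1,0,7,6](2) P2=[6,3,3,0,0,4](2)
Move 6: P1 pit4 -> P1=[5,1,1,0,0,7](3) P2=[7,4,4,1,1,4](2)
Move 7: P1 pit2 -> P1=[5,1,0,0,0,7](8) P2=[7,4,0,1,1,4](2)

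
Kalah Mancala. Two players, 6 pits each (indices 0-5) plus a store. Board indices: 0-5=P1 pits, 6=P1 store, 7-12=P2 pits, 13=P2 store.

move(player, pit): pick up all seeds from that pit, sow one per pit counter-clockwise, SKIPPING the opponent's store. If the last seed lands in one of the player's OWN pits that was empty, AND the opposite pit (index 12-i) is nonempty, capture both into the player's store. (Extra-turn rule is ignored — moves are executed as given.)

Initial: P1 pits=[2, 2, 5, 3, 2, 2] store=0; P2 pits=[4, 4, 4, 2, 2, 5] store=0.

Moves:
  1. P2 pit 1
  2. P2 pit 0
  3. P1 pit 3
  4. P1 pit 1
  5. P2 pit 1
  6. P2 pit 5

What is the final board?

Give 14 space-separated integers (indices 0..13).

Move 1: P2 pit1 -> P1=[2,2,5,3,2,2](0) P2=[4,0,5,3,3,6](0)
Move 2: P2 pit0 -> P1=[2,2,5,3,2,2](0) P2=[0,1,6,4,4,6](0)
Move 3: P1 pit3 -> P1=[2,2,5,0,3,3](1) P2=[0,1,6,4,4,6](0)
Move 4: P1 pit1 -> P1=[2,0,6,0,3,3](8) P2=[0,1,0,4,4,6](0)
Move 5: P2 pit1 -> P1=[2,0,6,0,3,3](8) P2=[0,0,1,4,4,6](0)
Move 6: P2 pit5 -> P1=[3,1,7,1,4,3](8) P2=[0,0,1,4,4,0](1)

Answer: 3 1 7 1 4 3 8 0 0 1 4 4 0 1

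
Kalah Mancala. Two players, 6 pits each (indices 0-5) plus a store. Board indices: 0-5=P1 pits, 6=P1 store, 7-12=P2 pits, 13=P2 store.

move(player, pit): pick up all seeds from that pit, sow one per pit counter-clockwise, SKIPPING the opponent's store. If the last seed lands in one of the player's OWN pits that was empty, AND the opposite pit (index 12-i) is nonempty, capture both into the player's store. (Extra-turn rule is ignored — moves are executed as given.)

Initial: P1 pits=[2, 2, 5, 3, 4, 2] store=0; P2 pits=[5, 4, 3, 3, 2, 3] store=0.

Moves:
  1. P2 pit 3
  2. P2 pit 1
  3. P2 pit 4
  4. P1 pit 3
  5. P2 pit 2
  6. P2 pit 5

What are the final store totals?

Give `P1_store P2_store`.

Answer: 1 4

Derivation:
Move 1: P2 pit3 -> P1=[2,2,5,3,4,2](0) P2=[5,4,3,0,3,4](1)
Move 2: P2 pit1 -> P1=[2,2,5,3,4,2](0) P2=[5,0,4,1,4,5](1)
Move 3: P2 pit4 -> P1=[3,3,5,3,4,2](0) P2=[5,0,4,1,0,6](2)
Move 4: P1 pit3 -> P1=[3,3,5,0,5,3](1) P2=[5,0,4,1,0,6](2)
Move 5: P2 pit2 -> P1=[3,3,5,0,5,3](1) P2=[5,0,0,2,1,7](3)
Move 6: P2 pit5 -> P1=[4,4,6,1,6,4](1) P2=[5,0,0,2,1,0](4)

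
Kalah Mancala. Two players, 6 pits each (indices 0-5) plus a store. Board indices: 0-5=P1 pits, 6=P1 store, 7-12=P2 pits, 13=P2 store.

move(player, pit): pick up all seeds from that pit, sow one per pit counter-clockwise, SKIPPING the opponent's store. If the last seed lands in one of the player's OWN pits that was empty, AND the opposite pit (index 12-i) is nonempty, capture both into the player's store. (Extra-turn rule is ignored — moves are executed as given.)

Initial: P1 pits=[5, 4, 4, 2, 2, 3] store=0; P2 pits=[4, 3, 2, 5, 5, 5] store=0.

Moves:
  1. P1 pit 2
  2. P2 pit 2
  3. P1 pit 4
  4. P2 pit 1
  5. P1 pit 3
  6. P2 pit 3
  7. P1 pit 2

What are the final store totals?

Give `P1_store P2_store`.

Answer: 3 1

Derivation:
Move 1: P1 pit2 -> P1=[5,4,0,3,3,4](1) P2=[4,3,2,5,5,5](0)
Move 2: P2 pit2 -> P1=[5,4,0,3,3,4](1) P2=[4,3,0,6,6,5](0)
Move 3: P1 pit4 -> P1=[5,4,0,3,0,5](2) P2=[5,3,0,6,6,5](0)
Move 4: P2 pit1 -> P1=[5,4,0,3,0,5](2) P2=[5,0,1,7,7,5](0)
Move 5: P1 pit3 -> P1=[5,4,0,0,1,6](3) P2=[5,0,1,7,7,5](0)
Move 6: P2 pit3 -> P1=[6,5,1,1,1,6](3) P2=[5,0,1,0,8,6](1)
Move 7: P1 pit2 -> P1=[6,5,0,2,1,6](3) P2=[5,0,1,0,8,6](1)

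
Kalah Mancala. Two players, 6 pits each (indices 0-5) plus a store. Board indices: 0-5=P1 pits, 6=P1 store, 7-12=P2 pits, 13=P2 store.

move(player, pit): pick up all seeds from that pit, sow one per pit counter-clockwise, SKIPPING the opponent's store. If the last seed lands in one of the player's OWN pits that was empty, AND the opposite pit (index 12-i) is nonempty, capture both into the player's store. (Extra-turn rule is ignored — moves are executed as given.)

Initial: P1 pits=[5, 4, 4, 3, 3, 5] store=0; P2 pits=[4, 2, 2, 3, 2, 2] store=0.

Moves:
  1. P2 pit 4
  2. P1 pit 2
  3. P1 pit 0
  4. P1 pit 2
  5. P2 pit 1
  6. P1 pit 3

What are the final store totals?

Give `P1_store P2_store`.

Move 1: P2 pit4 -> P1=[5,4,4,3,3,5](0) P2=[4,2,2,3,0,3](1)
Move 2: P1 pit2 -> P1=[5,4,0,4,4,6](1) P2=[4,2,2,3,0,3](1)
Move 3: P1 pit0 -> P1=[0,5,1,5,5,7](1) P2=[4,2,2,3,0,3](1)
Move 4: P1 pit2 -> P1=[0,5,0,6,5,7](1) P2=[4,2,2,3,0,3](1)
Move 5: P2 pit1 -> P1=[0,5,0,6,5,7](1) P2=[4,0,3,4,0,3](1)
Move 6: P1 pit3 -> P1=[0,5,0,0,6,8](2) P2=[5,1,4,4,0,3](1)

Answer: 2 1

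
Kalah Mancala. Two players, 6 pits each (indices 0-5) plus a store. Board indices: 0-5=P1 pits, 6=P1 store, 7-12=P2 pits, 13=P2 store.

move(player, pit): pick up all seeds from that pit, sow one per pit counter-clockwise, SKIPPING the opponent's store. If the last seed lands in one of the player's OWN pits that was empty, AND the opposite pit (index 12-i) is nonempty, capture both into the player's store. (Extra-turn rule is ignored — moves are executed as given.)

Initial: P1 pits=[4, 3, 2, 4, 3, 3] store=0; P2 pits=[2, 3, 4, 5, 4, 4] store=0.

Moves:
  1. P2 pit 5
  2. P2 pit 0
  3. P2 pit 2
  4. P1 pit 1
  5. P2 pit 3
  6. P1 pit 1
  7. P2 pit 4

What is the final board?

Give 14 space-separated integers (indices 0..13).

Answer: 8 1 7 6 4 4 0 0 4 0 0 0 3 4

Derivation:
Move 1: P2 pit5 -> P1=[5,4,3,4,3,3](0) P2=[2,3,4,5,4,0](1)
Move 2: P2 pit0 -> P1=[5,4,3,4,3,3](0) P2=[0,4,5,5,4,0](1)
Move 3: P2 pit2 -> P1=[6,4,3,4,3,3](0) P2=[0,4,0,6,5,1](2)
Move 4: P1 pit1 -> P1=[6,0,4,5,4,4](0) P2=[0,4,0,6,5,1](2)
Move 5: P2 pit3 -> P1=[7,1,5,5,4,4](0) P2=[0,4,0,0,6,2](3)
Move 6: P1 pit1 -> P1=[7,0,6,5,4,4](0) P2=[0,4,0,0,6,2](3)
Move 7: P2 pit4 -> P1=[8,1,7,6,4,4](0) P2=[0,4,0,0,0,3](4)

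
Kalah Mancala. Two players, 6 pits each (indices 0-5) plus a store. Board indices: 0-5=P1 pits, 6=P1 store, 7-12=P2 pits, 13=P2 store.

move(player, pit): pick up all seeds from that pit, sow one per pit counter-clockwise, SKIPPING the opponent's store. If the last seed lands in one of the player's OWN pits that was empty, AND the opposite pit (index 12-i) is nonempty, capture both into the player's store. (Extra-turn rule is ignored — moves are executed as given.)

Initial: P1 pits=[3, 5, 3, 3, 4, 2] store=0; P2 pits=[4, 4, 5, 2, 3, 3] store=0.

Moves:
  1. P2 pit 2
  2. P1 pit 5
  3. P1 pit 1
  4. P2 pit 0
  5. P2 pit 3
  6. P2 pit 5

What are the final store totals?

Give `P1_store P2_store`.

Move 1: P2 pit2 -> P1=[4,5,3,3,4,2](0) P2=[4,4,0,3,4,4](1)
Move 2: P1 pit5 -> P1=[4,5,3,3,4,0](1) P2=[5,4,0,3,4,4](1)
Move 3: P1 pit1 -> P1=[4,0,4,4,5,1](2) P2=[5,4,0,3,4,4](1)
Move 4: P2 pit0 -> P1=[4,0,4,4,5,1](2) P2=[0,5,1,4,5,5](1)
Move 5: P2 pit3 -> P1=[5,0,4,4,5,1](2) P2=[0,5,1,0,6,6](2)
Move 6: P2 pit5 -> P1=[6,1,5,5,6,1](2) P2=[0,5,1,0,6,0](3)

Answer: 2 3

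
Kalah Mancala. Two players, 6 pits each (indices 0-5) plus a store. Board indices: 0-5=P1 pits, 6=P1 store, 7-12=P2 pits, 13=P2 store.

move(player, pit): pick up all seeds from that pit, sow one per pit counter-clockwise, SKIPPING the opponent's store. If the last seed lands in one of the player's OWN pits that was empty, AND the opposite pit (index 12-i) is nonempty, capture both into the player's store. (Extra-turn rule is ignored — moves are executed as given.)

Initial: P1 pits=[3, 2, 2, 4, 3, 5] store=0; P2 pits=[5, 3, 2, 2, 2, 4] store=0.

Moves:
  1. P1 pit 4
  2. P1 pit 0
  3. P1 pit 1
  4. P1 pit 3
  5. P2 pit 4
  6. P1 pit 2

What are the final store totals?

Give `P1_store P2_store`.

Move 1: P1 pit4 -> P1=[3,2,2,4,0,6](1) P2=[6,3,2,2,2,4](0)
Move 2: P1 pit0 -> P1=[0,3,3,5,0,6](1) P2=[6,3,2,2,2,4](0)
Move 3: P1 pit1 -> P1=[0,0,4,6,0,6](5) P2=[6,0,2,2,2,4](0)
Move 4: P1 pit3 -> P1=[0,0,4,0,1,7](6) P2=[7,1,3,2,2,4](0)
Move 5: P2 pit4 -> P1=[0,0,4,0,1,7](6) P2=[7,1,3,2,0,5](1)
Move 6: P1 pit2 -> P1=[0,0,0,1,2,8](7) P2=[7,1,3,2,0,5](1)

Answer: 7 1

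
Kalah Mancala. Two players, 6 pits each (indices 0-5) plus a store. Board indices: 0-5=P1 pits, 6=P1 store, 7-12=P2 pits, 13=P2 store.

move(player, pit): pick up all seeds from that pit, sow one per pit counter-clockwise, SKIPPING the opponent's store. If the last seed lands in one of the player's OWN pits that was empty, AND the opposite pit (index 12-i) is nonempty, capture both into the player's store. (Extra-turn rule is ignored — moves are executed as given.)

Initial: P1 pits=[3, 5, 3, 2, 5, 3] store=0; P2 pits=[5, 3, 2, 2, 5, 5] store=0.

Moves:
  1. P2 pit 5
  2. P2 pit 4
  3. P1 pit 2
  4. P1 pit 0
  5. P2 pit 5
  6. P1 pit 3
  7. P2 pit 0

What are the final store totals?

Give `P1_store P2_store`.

Move 1: P2 pit5 -> P1=[4,6,4,3,5,3](0) P2=[5,3,2,2,5,0](1)
Move 2: P2 pit4 -> P1=[5,7,5,3,5,3](0) P2=[5,3,2,2,0,1](2)
Move 3: P1 pit2 -> P1=[5,7,0,4,6,4](1) P2=[6,3,2,2,0,1](2)
Move 4: P1 pit0 -> P1=[0,8,1,5,7,5](1) P2=[6,3,2,2,0,1](2)
Move 5: P2 pit5 -> P1=[0,8,1,5,7,5](1) P2=[6,3,2,2,0,0](3)
Move 6: P1 pit3 -> P1=[0,8,1,0,8,6](2) P2=[7,4,2,2,0,0](3)
Move 7: P2 pit0 -> P1=[1,8,1,0,8,6](2) P2=[0,5,3,3,1,1](4)

Answer: 2 4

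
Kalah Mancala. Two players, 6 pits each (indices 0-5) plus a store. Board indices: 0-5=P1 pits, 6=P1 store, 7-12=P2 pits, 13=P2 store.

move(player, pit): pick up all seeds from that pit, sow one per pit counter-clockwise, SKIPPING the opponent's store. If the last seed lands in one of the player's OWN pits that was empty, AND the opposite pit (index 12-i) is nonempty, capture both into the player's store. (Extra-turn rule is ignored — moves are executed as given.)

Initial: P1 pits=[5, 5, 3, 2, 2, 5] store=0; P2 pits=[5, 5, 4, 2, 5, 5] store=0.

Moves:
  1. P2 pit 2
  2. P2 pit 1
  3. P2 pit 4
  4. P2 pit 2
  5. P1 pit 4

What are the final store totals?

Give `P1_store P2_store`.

Answer: 1 3

Derivation:
Move 1: P2 pit2 -> P1=[5,5,3,2,2,5](0) P2=[5,5,0,3,6,6](1)
Move 2: P2 pit1 -> P1=[5,5,3,2,2,5](0) P2=[5,0,1,4,7,7](2)
Move 3: P2 pit4 -> P1=[6,6,4,3,3,5](0) P2=[5,0,1,4,0,8](3)
Move 4: P2 pit2 -> P1=[6,6,4,3,3,5](0) P2=[5,0,0,5,0,8](3)
Move 5: P1 pit4 -> P1=[6,6,4,3,0,6](1) P2=[6,0,0,5,0,8](3)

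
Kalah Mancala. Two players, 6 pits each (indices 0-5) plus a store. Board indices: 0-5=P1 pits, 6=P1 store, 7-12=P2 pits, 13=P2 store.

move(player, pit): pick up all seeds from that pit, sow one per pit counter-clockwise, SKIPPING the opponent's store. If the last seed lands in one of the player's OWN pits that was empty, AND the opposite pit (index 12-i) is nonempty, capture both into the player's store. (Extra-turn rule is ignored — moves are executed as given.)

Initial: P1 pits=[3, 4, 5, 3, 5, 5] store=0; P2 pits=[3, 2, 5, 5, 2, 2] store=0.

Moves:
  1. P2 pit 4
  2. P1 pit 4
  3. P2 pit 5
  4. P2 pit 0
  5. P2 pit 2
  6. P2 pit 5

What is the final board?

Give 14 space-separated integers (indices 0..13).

Move 1: P2 pit4 -> P1=[3,4,5,3,5,5](0) P2=[3,2,5,5,0,3](1)
Move 2: P1 pit4 -> P1=[3,4,5,3,0,6](1) P2=[4,3,6,5,0,3](1)
Move 3: P2 pit5 -> P1=[4,5,5,3,0,6](1) P2=[4,3,6,5,0,0](2)
Move 4: P2 pit0 -> P1=[4,0,5,3,0,6](1) P2=[0,4,7,6,0,0](8)
Move 5: P2 pit2 -> P1=[5,1,6,3,0,6](1) P2=[0,4,0,7,1,1](9)
Move 6: P2 pit5 -> P1=[5,1,6,3,0,6](1) P2=[0,4,0,7,1,0](10)

Answer: 5 1 6 3 0 6 1 0 4 0 7 1 0 10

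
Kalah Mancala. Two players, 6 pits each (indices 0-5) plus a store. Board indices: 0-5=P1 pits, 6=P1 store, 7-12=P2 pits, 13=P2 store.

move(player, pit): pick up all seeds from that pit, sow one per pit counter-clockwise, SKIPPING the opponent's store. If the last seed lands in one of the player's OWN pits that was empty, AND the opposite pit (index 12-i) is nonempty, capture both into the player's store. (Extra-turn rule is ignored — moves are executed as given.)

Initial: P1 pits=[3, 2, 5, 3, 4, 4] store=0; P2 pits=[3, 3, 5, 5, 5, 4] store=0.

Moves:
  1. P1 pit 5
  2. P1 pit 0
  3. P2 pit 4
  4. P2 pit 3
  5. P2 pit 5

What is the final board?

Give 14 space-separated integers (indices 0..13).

Move 1: P1 pit5 -> P1=[3,2,5,3,4,0](1) P2=[4,4,6,5,5,4](0)
Move 2: P1 pit0 -> P1=[0,3,6,4,4,0](1) P2=[4,4,6,5,5,4](0)
Move 3: P2 pit4 -> P1=[1,4,7,4,4,0](1) P2=[4,4,6,5,0,5](1)
Move 4: P2 pit3 -> P1=[2,5,7,4,4,0](1) P2=[4,4,6,0,1,6](2)
Move 5: P2 pit5 -> P1=[3,6,8,5,5,0](1) P2=[4,4,6,0,1,0](3)

Answer: 3 6 8 5 5 0 1 4 4 6 0 1 0 3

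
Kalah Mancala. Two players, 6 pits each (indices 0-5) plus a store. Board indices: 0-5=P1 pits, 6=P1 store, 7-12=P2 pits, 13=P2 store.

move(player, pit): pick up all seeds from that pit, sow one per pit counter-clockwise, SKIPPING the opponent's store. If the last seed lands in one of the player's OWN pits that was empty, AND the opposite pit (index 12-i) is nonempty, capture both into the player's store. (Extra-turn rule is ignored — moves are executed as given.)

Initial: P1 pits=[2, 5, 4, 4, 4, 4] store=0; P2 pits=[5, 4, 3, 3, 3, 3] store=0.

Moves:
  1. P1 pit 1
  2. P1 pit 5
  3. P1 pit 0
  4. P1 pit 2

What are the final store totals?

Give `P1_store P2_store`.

Answer: 3 0

Derivation:
Move 1: P1 pit1 -> P1=[2,0,5,5,5,5](1) P2=[5,4,3,3,3,3](0)
Move 2: P1 pit5 -> P1=[2,0,5,5,5,0](2) P2=[6,5,4,4,3,3](0)
Move 3: P1 pit0 -> P1=[0,1,6,5,5,0](2) P2=[6,5,4,4,3,3](0)
Move 4: P1 pit2 -> P1=[0,1,0,6,6,1](3) P2=[7,6,4,4,3,3](0)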